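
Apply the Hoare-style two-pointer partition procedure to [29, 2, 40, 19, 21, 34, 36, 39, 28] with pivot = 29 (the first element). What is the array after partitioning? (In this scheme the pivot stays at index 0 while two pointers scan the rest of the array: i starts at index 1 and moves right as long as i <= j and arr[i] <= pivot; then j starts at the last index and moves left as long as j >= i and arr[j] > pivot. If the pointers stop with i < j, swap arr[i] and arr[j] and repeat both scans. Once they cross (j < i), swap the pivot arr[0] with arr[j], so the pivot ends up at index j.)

Hoare-style two-pointer partition with pivot = 29:

Initial array: [29, 2, 40, 19, 21, 34, 36, 39, 28]

Pointers start at i = 1, j = 8.
i stops at index 2 (arr[2]=40 > 29), j stops at index 8 (arr[8]=28 <= 29): swap arr[2] and arr[8], array becomes [29, 2, 28, 19, 21, 34, 36, 39, 40]
i ends at 5, j ends at 4: the pointers have crossed (j < i), so scanning stops.

Swap pivot arr[0] with arr[4] to place pivot at position 4: [21, 2, 28, 19, 29, 34, 36, 39, 40]
Pivot position: 4

After partitioning with pivot 29, the array becomes [21, 2, 28, 19, 29, 34, 36, 39, 40]. The pivot is placed at index 4. All elements to the left of the pivot are <= 29, and all elements to the right are > 29.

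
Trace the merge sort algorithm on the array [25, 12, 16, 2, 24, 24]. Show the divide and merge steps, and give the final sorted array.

Merge sort trace:

Split: [25, 12, 16, 2, 24, 24] -> [25, 12, 16] and [2, 24, 24]
  Split: [25, 12, 16] -> [25] and [12, 16]
    Split: [12, 16] -> [12] and [16]
    Merge: [12] + [16] -> [12, 16]
  Merge: [25] + [12, 16] -> [12, 16, 25]
  Split: [2, 24, 24] -> [2] and [24, 24]
    Split: [24, 24] -> [24] and [24]
    Merge: [24] + [24] -> [24, 24]
  Merge: [2] + [24, 24] -> [2, 24, 24]
Merge: [12, 16, 25] + [2, 24, 24] -> [2, 12, 16, 24, 24, 25]

Final sorted array: [2, 12, 16, 24, 24, 25]

The merge sort proceeds by recursively splitting the array and merging sorted halves.
After all merges, the sorted array is [2, 12, 16, 24, 24, 25].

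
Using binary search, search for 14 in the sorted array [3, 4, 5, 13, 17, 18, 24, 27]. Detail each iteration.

Binary search for 14 in [3, 4, 5, 13, 17, 18, 24, 27]:

lo=0, hi=7, mid=3, arr[mid]=13 -> 13 < 14, search right half
lo=4, hi=7, mid=5, arr[mid]=18 -> 18 > 14, search left half
lo=4, hi=4, mid=4, arr[mid]=17 -> 17 > 14, search left half
lo=4 > hi=3, target 14 not found

Binary search determines that 14 is not in the array after 3 comparisons. The search space was exhausted without finding the target.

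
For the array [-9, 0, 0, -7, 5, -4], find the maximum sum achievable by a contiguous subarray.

Using Kadane's algorithm on [-9, 0, 0, -7, 5, -4]:

Scanning through the array:
Position 1 (value 0): max_ending_here = 0, max_so_far = 0
Position 2 (value 0): max_ending_here = 0, max_so_far = 0
Position 3 (value -7): max_ending_here = -7, max_so_far = 0
Position 4 (value 5): max_ending_here = 5, max_so_far = 5
Position 5 (value -4): max_ending_here = 1, max_so_far = 5

Maximum subarray: [5]
Maximum sum: 5

The maximum subarray is [5] with sum 5. This subarray runs from index 4 to index 4.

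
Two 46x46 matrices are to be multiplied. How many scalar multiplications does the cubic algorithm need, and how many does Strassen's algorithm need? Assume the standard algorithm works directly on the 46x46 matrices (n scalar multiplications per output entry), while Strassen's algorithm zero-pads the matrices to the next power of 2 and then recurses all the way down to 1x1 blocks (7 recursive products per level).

Matrix multiplication for 46x46 matrices:

Strassen's algorithm requires power-of-2 dimensions. Pad 46x46 to 64x64 (next power of 2).

Standard algorithm: 46^3 = 97336 multiplications
Strassen's algorithm: 7^(log2(64)) = 7^6 = 117649 multiplications
Difference: 97336 - 117649 = -20313 (Strassen uses MORE here due to padding overhead — for small or just-over-power-of-2 n, padding can outweigh the per-level savings)

Standard: 97336 multiplications (46^3). Strassen: 117649 multiplications (7^6, after padding to 64x64). Strassen reduces 8 recursive multiplications to 7 at each level.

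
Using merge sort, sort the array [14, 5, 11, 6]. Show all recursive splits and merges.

Merge sort trace:

Split: [14, 5, 11, 6] -> [14, 5] and [11, 6]
  Split: [14, 5] -> [14] and [5]
  Merge: [14] + [5] -> [5, 14]
  Split: [11, 6] -> [11] and [6]
  Merge: [11] + [6] -> [6, 11]
Merge: [5, 14] + [6, 11] -> [5, 6, 11, 14]

Final sorted array: [5, 6, 11, 14]

The merge sort proceeds by recursively splitting the array and merging sorted halves.
After all merges, the sorted array is [5, 6, 11, 14].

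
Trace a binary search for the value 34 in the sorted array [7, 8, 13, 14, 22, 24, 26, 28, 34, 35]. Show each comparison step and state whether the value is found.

Binary search for 34 in [7, 8, 13, 14, 22, 24, 26, 28, 34, 35]:

lo=0, hi=9, mid=4, arr[mid]=22 -> 22 < 34, search right half
lo=5, hi=9, mid=7, arr[mid]=28 -> 28 < 34, search right half
lo=8, hi=9, mid=8, arr[mid]=34 -> Found target at index 8!

Binary search finds 34 at index 8 after 3 comparisons. The search repeatedly halves the search space by comparing with the middle element.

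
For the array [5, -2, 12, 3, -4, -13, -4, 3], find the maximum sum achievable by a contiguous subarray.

Using Kadane's algorithm on [5, -2, 12, 3, -4, -13, -4, 3]:

Scanning through the array:
Position 1 (value -2): max_ending_here = 3, max_so_far = 5
Position 2 (value 12): max_ending_here = 15, max_so_far = 15
Position 3 (value 3): max_ending_here = 18, max_so_far = 18
Position 4 (value -4): max_ending_here = 14, max_so_far = 18
Position 5 (value -13): max_ending_here = 1, max_so_far = 18
Position 6 (value -4): max_ending_here = -3, max_so_far = 18
Position 7 (value 3): max_ending_here = 3, max_so_far = 18

Maximum subarray: [5, -2, 12, 3]
Maximum sum: 18

The maximum subarray is [5, -2, 12, 3] with sum 18. This subarray runs from index 0 to index 3.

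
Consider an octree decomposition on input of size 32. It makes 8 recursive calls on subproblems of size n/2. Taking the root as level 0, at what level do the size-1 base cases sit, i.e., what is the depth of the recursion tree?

For divide and conquer with division factor 2:

Problem sizes at each level:
Level 0: 32
Level 1: 16
Level 2: 8
Level 3: 4
Level 4: 2
Level 5: 1

The root is level 0 and the size-1 base case is level 5 (the tree spans levels 0 through 5, i.e. 6 levels counting the root), so the depth is the number of divisions: log_2(32) = 5

The recursion tree depth is log_2(32) = 5. At each level, the problem size is divided by 2, so it takes 5 divisions to reduce to a base case of size 1. The algorithm makes 8 recursive calls at each level.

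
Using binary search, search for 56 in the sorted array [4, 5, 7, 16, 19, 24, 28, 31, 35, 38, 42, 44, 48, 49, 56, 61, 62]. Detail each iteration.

Binary search for 56 in [4, 5, 7, 16, 19, 24, 28, 31, 35, 38, 42, 44, 48, 49, 56, 61, 62]:

lo=0, hi=16, mid=8, arr[mid]=35 -> 35 < 56, search right half
lo=9, hi=16, mid=12, arr[mid]=48 -> 48 < 56, search right half
lo=13, hi=16, mid=14, arr[mid]=56 -> Found target at index 14!

Binary search finds 56 at index 14 after 3 comparisons. The search repeatedly halves the search space by comparing with the middle element.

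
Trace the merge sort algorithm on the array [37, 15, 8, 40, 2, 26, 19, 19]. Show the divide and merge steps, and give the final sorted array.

Merge sort trace:

Split: [37, 15, 8, 40, 2, 26, 19, 19] -> [37, 15, 8, 40] and [2, 26, 19, 19]
  Split: [37, 15, 8, 40] -> [37, 15] and [8, 40]
    Split: [37, 15] -> [37] and [15]
    Merge: [37] + [15] -> [15, 37]
    Split: [8, 40] -> [8] and [40]
    Merge: [8] + [40] -> [8, 40]
  Merge: [15, 37] + [8, 40] -> [8, 15, 37, 40]
  Split: [2, 26, 19, 19] -> [2, 26] and [19, 19]
    Split: [2, 26] -> [2] and [26]
    Merge: [2] + [26] -> [2, 26]
    Split: [19, 19] -> [19] and [19]
    Merge: [19] + [19] -> [19, 19]
  Merge: [2, 26] + [19, 19] -> [2, 19, 19, 26]
Merge: [8, 15, 37, 40] + [2, 19, 19, 26] -> [2, 8, 15, 19, 19, 26, 37, 40]

Final sorted array: [2, 8, 15, 19, 19, 26, 37, 40]

The merge sort proceeds by recursively splitting the array and merging sorted halves.
After all merges, the sorted array is [2, 8, 15, 19, 19, 26, 37, 40].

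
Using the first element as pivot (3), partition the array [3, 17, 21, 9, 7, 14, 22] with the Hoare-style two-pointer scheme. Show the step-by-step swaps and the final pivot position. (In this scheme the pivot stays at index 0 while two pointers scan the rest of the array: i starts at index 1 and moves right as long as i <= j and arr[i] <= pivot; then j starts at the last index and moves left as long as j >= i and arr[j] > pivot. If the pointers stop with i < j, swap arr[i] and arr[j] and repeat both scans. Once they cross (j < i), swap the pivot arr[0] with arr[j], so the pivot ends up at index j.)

Hoare-style two-pointer partition with pivot = 3:

Initial array: [3, 17, 21, 9, 7, 14, 22]

Pointers start at i = 1, j = 6.
i ends at 1, j ends at 0: the pointers have crossed (j < i), so scanning stops.

j = 0, so swapping arr[0] with arr[j] leaves the pivot at position 0: [3, 17, 21, 9, 7, 14, 22]
Pivot position: 0

After partitioning with pivot 3, the array becomes [3, 17, 21, 9, 7, 14, 22]. The pivot is placed at index 0. All elements to the left of the pivot are <= 3, and all elements to the right are > 3.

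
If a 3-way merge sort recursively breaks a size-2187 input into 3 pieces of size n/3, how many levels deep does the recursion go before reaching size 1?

For divide and conquer with division factor 3:

Problem sizes at each level:
Level 0: 2187
Level 1: 729
Level 2: 243
Level 3: 81
Level 4: 27
Level 5: 9
Level 6: 3
Level 7: 1

The root is level 0 and the size-1 base case is level 7 (the tree spans levels 0 through 7, i.e. 8 levels counting the root), so the depth is the number of divisions: log_3(2187) = 7

The recursion tree depth is log_3(2187) = 7. At each level, the problem size is divided by 3, so it takes 7 divisions to reduce to a base case of size 1. The algorithm makes 3 recursive calls at each level.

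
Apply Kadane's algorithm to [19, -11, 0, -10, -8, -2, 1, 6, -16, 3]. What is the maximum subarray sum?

Using Kadane's algorithm on [19, -11, 0, -10, -8, -2, 1, 6, -16, 3]:

Scanning through the array:
Position 1 (value -11): max_ending_here = 8, max_so_far = 19
Position 2 (value 0): max_ending_here = 8, max_so_far = 19
Position 3 (value -10): max_ending_here = -2, max_so_far = 19
Position 4 (value -8): max_ending_here = -8, max_so_far = 19
Position 5 (value -2): max_ending_here = -2, max_so_far = 19
Position 6 (value 1): max_ending_here = 1, max_so_far = 19
Position 7 (value 6): max_ending_here = 7, max_so_far = 19
Position 8 (value -16): max_ending_here = -9, max_so_far = 19
Position 9 (value 3): max_ending_here = 3, max_so_far = 19

Maximum subarray: [19]
Maximum sum: 19

The maximum subarray is [19] with sum 19. This subarray runs from index 0 to index 0.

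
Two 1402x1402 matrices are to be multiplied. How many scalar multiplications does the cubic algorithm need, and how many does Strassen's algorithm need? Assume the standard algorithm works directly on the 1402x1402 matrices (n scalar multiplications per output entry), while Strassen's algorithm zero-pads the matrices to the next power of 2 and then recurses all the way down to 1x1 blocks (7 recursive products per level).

Matrix multiplication for 1402x1402 matrices:

Strassen's algorithm requires power-of-2 dimensions. Pad 1402x1402 to 2048x2048 (next power of 2).

Standard algorithm: 1402^3 = 2755776808 multiplications
Strassen's algorithm: 7^(log2(2048)) = 7^11 = 1977326743 multiplications
Savings: 2755776808 - 1977326743 = 778450065 multiplications

Standard: 2755776808 multiplications (1402^3). Strassen: 1977326743 multiplications (7^11, after padding to 2048x2048). Strassen reduces 8 recursive multiplications to 7 at each level.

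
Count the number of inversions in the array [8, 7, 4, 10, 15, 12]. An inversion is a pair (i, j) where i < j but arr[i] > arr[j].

Finding inversions in [8, 7, 4, 10, 15, 12]:

(0, 1): arr[0]=8 > arr[1]=7
(0, 2): arr[0]=8 > arr[2]=4
(1, 2): arr[1]=7 > arr[2]=4
(4, 5): arr[4]=15 > arr[5]=12

Total inversions: 4

The array has 4 inversion(s): (0,1), (0,2), (1,2), (4,5). Each pair (i,j) satisfies i < j and arr[i] > arr[j].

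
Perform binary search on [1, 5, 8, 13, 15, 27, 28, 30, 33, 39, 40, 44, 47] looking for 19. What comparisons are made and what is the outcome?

Binary search for 19 in [1, 5, 8, 13, 15, 27, 28, 30, 33, 39, 40, 44, 47]:

lo=0, hi=12, mid=6, arr[mid]=28 -> 28 > 19, search left half
lo=0, hi=5, mid=2, arr[mid]=8 -> 8 < 19, search right half
lo=3, hi=5, mid=4, arr[mid]=15 -> 15 < 19, search right half
lo=5, hi=5, mid=5, arr[mid]=27 -> 27 > 19, search left half
lo=5 > hi=4, target 19 not found

Binary search determines that 19 is not in the array after 4 comparisons. The search space was exhausted without finding the target.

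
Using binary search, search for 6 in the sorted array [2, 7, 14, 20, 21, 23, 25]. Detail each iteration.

Binary search for 6 in [2, 7, 14, 20, 21, 23, 25]:

lo=0, hi=6, mid=3, arr[mid]=20 -> 20 > 6, search left half
lo=0, hi=2, mid=1, arr[mid]=7 -> 7 > 6, search left half
lo=0, hi=0, mid=0, arr[mid]=2 -> 2 < 6, search right half
lo=1 > hi=0, target 6 not found

Binary search determines that 6 is not in the array after 3 comparisons. The search space was exhausted without finding the target.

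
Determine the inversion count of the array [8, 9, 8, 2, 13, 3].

Finding inversions in [8, 9, 8, 2, 13, 3]:

(0, 3): arr[0]=8 > arr[3]=2
(0, 5): arr[0]=8 > arr[5]=3
(1, 2): arr[1]=9 > arr[2]=8
(1, 3): arr[1]=9 > arr[3]=2
(1, 5): arr[1]=9 > arr[5]=3
(2, 3): arr[2]=8 > arr[3]=2
(2, 5): arr[2]=8 > arr[5]=3
(4, 5): arr[4]=13 > arr[5]=3

Total inversions: 8

The array has 8 inversion(s): (0,3), (0,5), (1,2), (1,3), (1,5), (2,3), (2,5), (4,5). Each pair (i,j) satisfies i < j and arr[i] > arr[j].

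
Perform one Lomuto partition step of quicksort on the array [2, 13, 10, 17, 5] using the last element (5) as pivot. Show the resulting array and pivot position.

Lomuto partition with pivot = 5:

Initial array: [2, 13, 10, 17, 5]

arr[0]=2 <= 5: swap with position 0, array becomes [2, 13, 10, 17, 5]
arr[1]=13 > 5: no swap
arr[2]=10 > 5: no swap
arr[3]=17 > 5: no swap

Place pivot at position 1: [2, 5, 10, 17, 13]
Pivot position: 1

After partitioning with pivot 5, the array becomes [2, 5, 10, 17, 13]. The pivot is placed at index 1. All elements to the left of the pivot are <= 5, and all elements to the right are > 5.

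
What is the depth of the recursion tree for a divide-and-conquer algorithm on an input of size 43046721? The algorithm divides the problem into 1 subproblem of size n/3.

For divide and conquer with division factor 3:

Problem sizes at each level:
Level 0: 43046721
Level 1: 14348907
Level 2: 4782969
Level 3: 1594323
Level 4: 531441
Level 5: 177147
Level 6: 59049
Level 7: 19683
Level 8: 6561
Level 9: 2187
Level 10: 729
Level 11: 243
Level 12: 81
Level 13: 27
Level 14: 9
Level 15: 3
Level 16: 1

The root is level 0 and the size-1 base case is level 16 (the tree spans levels 0 through 16, i.e. 17 levels counting the root), so the depth is the number of divisions: log_3(43046721) = 16

The recursion tree depth is log_3(43046721) = 16. At each level, the problem size is divided by 3, so it takes 16 divisions to reduce to a base case of size 1. The algorithm makes 1 recursive call at each level.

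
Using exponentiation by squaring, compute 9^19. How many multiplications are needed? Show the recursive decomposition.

Computing 9^19 by squaring (build up from 9^1; each line after the first costs one multiplication):

9^1 = 9
9^2 = (9^1)^2 = 9^2 = 81
9^4 = (9^2)^2 = 81^2 = 6561
9^8 = (9^4)^2 = 6561^2 = 43046721
9^9 = 9 * 9^8 = 9 * 43046721 = 387420489
9^18 = (9^9)^2 = 387420489^2 = 150094635296999121
9^19 = 9 * 9^18 = 9 * 150094635296999121 = 1350851717672992089

Result: 1350851717672992089
Multiplications needed: 6 (6 lines after 9^1)

9^19 = 1350851717672992089. Using exponentiation by squaring, this requires 6 multiplications. The key idea: if the exponent is even, square the half-power; if odd, multiply by the base once.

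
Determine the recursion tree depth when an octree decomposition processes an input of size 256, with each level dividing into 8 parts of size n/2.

For divide and conquer with division factor 2:

Problem sizes at each level:
Level 0: 256
Level 1: 128
Level 2: 64
Level 3: 32
Level 4: 16
Level 5: 8
Level 6: 4
Level 7: 2
Level 8: 1

The root is level 0 and the size-1 base case is level 8 (the tree spans levels 0 through 8, i.e. 9 levels counting the root), so the depth is the number of divisions: log_2(256) = 8

The recursion tree depth is log_2(256) = 8. At each level, the problem size is divided by 2, so it takes 8 divisions to reduce to a base case of size 1. The algorithm makes 8 recursive calls at each level.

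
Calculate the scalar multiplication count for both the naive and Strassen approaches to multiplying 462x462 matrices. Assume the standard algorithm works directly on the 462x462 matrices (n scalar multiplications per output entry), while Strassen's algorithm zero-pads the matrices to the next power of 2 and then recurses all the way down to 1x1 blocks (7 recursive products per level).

Matrix multiplication for 462x462 matrices:

Strassen's algorithm requires power-of-2 dimensions. Pad 462x462 to 512x512 (next power of 2).

Standard algorithm: 462^3 = 98611128 multiplications
Strassen's algorithm: 7^(log2(512)) = 7^9 = 40353607 multiplications
Savings: 98611128 - 40353607 = 58257521 multiplications

Standard: 98611128 multiplications (462^3). Strassen: 40353607 multiplications (7^9, after padding to 512x512). Strassen reduces 8 recursive multiplications to 7 at each level.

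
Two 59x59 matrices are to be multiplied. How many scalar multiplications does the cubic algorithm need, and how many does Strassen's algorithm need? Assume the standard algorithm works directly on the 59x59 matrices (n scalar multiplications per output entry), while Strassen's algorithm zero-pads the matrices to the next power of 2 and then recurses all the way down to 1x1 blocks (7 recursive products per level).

Matrix multiplication for 59x59 matrices:

Strassen's algorithm requires power-of-2 dimensions. Pad 59x59 to 64x64 (next power of 2).

Standard algorithm: 59^3 = 205379 multiplications
Strassen's algorithm: 7^(log2(64)) = 7^6 = 117649 multiplications
Savings: 205379 - 117649 = 87730 multiplications

Standard: 205379 multiplications (59^3). Strassen: 117649 multiplications (7^6, after padding to 64x64). Strassen reduces 8 recursive multiplications to 7 at each level.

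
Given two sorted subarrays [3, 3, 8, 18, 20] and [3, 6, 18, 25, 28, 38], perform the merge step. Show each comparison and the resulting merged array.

Merging process:

Compare 3 vs 3: take 3 from left. Merged: [3]
Compare 3 vs 3: take 3 from left. Merged: [3, 3]
Compare 8 vs 3: take 3 from right. Merged: [3, 3, 3]
Compare 8 vs 6: take 6 from right. Merged: [3, 3, 3, 6]
Compare 8 vs 18: take 8 from left. Merged: [3, 3, 3, 6, 8]
Compare 18 vs 18: take 18 from left. Merged: [3, 3, 3, 6, 8, 18]
Compare 20 vs 18: take 18 from right. Merged: [3, 3, 3, 6, 8, 18, 18]
Compare 20 vs 25: take 20 from left. Merged: [3, 3, 3, 6, 8, 18, 18, 20]
Append remaining from right: [25, 28, 38]. Merged: [3, 3, 3, 6, 8, 18, 18, 20, 25, 28, 38]

Final merged array: [3, 3, 3, 6, 8, 18, 18, 20, 25, 28, 38]
Total comparisons: 8

The merged array is [3, 3, 3, 6, 8, 18, 18, 20, 25, 28, 38], requiring 8 comparisons. The merge step runs in O(n) time where n is the total number of elements.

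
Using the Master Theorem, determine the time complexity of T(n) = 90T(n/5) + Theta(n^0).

Master Theorem for T(n) = 90T(n/5) + O(n^0):

a = 90, b = 5, c = 0
log_b(a) = log_5(90) = 2.7959

Case 1: c = 0 < log_5(90) = 2.7959
T(n) = O(n^(log_5 90))

For T(n) = 90T(n/5) + O(n^0): log_5(90) = 2.7959. This is Case 1 of the Master Theorem (c < log_b(a), work dominated by leaves), giving O(n^(log_5 90)).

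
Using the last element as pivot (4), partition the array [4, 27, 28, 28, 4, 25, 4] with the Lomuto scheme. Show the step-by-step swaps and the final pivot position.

Lomuto partition with pivot = 4:

Initial array: [4, 27, 28, 28, 4, 25, 4]

arr[0]=4 <= 4: swap with position 0, array becomes [4, 27, 28, 28, 4, 25, 4]
arr[1]=27 > 4: no swap
arr[2]=28 > 4: no swap
arr[3]=28 > 4: no swap
arr[4]=4 <= 4: swap with position 1, array becomes [4, 4, 28, 28, 27, 25, 4]
arr[5]=25 > 4: no swap

Place pivot at position 2: [4, 4, 4, 28, 27, 25, 28]
Pivot position: 2

After partitioning with pivot 4, the array becomes [4, 4, 4, 28, 27, 25, 28]. The pivot is placed at index 2. All elements to the left of the pivot are <= 4, and all elements to the right are > 4.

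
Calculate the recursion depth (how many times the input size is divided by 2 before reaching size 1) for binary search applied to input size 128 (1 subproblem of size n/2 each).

For divide and conquer with division factor 2:

Problem sizes at each level:
Level 0: 128
Level 1: 64
Level 2: 32
Level 3: 16
Level 4: 8
Level 5: 4
Level 6: 2
Level 7: 1

The root is level 0 and the size-1 base case is level 7 (the tree spans levels 0 through 7, i.e. 8 levels counting the root), so the depth is the number of divisions: log_2(128) = 7

The recursion tree depth is log_2(128) = 7. At each level, the problem size is divided by 2, so it takes 7 divisions to reduce to a base case of size 1. The algorithm makes 1 recursive call at each level.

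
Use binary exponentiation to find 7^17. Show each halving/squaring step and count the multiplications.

Computing 7^17 by squaring (build up from 7^1; each line after the first costs one multiplication):

7^1 = 7
7^2 = (7^1)^2 = 7^2 = 49
7^4 = (7^2)^2 = 49^2 = 2401
7^8 = (7^4)^2 = 2401^2 = 5764801
7^16 = (7^8)^2 = 5764801^2 = 33232930569601
7^17 = 7 * 7^16 = 7 * 33232930569601 = 232630513987207

Result: 232630513987207
Multiplications needed: 5 (5 lines after 7^1)

7^17 = 232630513987207. Using exponentiation by squaring, this requires 5 multiplications. The key idea: if the exponent is even, square the half-power; if odd, multiply by the base once.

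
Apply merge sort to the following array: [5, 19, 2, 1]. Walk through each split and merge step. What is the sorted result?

Merge sort trace:

Split: [5, 19, 2, 1] -> [5, 19] and [2, 1]
  Split: [5, 19] -> [5] and [19]
  Merge: [5] + [19] -> [5, 19]
  Split: [2, 1] -> [2] and [1]
  Merge: [2] + [1] -> [1, 2]
Merge: [5, 19] + [1, 2] -> [1, 2, 5, 19]

Final sorted array: [1, 2, 5, 19]

The merge sort proceeds by recursively splitting the array and merging sorted halves.
After all merges, the sorted array is [1, 2, 5, 19].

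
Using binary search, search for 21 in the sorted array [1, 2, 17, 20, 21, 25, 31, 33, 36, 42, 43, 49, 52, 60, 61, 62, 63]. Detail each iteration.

Binary search for 21 in [1, 2, 17, 20, 21, 25, 31, 33, 36, 42, 43, 49, 52, 60, 61, 62, 63]:

lo=0, hi=16, mid=8, arr[mid]=36 -> 36 > 21, search left half
lo=0, hi=7, mid=3, arr[mid]=20 -> 20 < 21, search right half
lo=4, hi=7, mid=5, arr[mid]=25 -> 25 > 21, search left half
lo=4, hi=4, mid=4, arr[mid]=21 -> Found target at index 4!

Binary search finds 21 at index 4 after 4 comparisons. The search repeatedly halves the search space by comparing with the middle element.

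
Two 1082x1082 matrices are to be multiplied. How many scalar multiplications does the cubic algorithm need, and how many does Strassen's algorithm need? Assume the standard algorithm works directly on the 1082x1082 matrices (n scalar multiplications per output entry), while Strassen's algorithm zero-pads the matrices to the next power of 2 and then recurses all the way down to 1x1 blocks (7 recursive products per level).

Matrix multiplication for 1082x1082 matrices:

Strassen's algorithm requires power-of-2 dimensions. Pad 1082x1082 to 2048x2048 (next power of 2).

Standard algorithm: 1082^3 = 1266723368 multiplications
Strassen's algorithm: 7^(log2(2048)) = 7^11 = 1977326743 multiplications
Difference: 1266723368 - 1977326743 = -710603375 (Strassen uses MORE here due to padding overhead — for small or just-over-power-of-2 n, padding can outweigh the per-level savings)

Standard: 1266723368 multiplications (1082^3). Strassen: 1977326743 multiplications (7^11, after padding to 2048x2048). Strassen reduces 8 recursive multiplications to 7 at each level.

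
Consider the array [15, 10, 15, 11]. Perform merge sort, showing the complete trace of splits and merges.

Merge sort trace:

Split: [15, 10, 15, 11] -> [15, 10] and [15, 11]
  Split: [15, 10] -> [15] and [10]
  Merge: [15] + [10] -> [10, 15]
  Split: [15, 11] -> [15] and [11]
  Merge: [15] + [11] -> [11, 15]
Merge: [10, 15] + [11, 15] -> [10, 11, 15, 15]

Final sorted array: [10, 11, 15, 15]

The merge sort proceeds by recursively splitting the array and merging sorted halves.
After all merges, the sorted array is [10, 11, 15, 15].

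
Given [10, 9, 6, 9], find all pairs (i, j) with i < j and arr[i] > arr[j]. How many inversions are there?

Finding inversions in [10, 9, 6, 9]:

(0, 1): arr[0]=10 > arr[1]=9
(0, 2): arr[0]=10 > arr[2]=6
(0, 3): arr[0]=10 > arr[3]=9
(1, 2): arr[1]=9 > arr[2]=6

Total inversions: 4

The array has 4 inversion(s): (0,1), (0,2), (0,3), (1,2). Each pair (i,j) satisfies i < j and arr[i] > arr[j].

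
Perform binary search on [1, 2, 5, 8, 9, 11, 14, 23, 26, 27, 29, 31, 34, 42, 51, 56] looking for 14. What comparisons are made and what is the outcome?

Binary search for 14 in [1, 2, 5, 8, 9, 11, 14, 23, 26, 27, 29, 31, 34, 42, 51, 56]:

lo=0, hi=15, mid=7, arr[mid]=23 -> 23 > 14, search left half
lo=0, hi=6, mid=3, arr[mid]=8 -> 8 < 14, search right half
lo=4, hi=6, mid=5, arr[mid]=11 -> 11 < 14, search right half
lo=6, hi=6, mid=6, arr[mid]=14 -> Found target at index 6!

Binary search finds 14 at index 6 after 4 comparisons. The search repeatedly halves the search space by comparing with the middle element.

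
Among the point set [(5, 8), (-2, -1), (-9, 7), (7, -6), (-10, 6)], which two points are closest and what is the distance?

Computing all pairwise distances among 5 points:

d((5, 8), (-2, -1)) = 11.4018
d((5, 8), (-9, 7)) = 14.0357
d((5, 8), (7, -6)) = 14.1421
d((5, 8), (-10, 6)) = 15.1327
d((-2, -1), (-9, 7)) = 10.6301
d((-2, -1), (7, -6)) = 10.2956
d((-2, -1), (-10, 6)) = 10.6301
d((-9, 7), (7, -6)) = 20.6155
d((-9, 7), (-10, 6)) = 1.4142 <-- minimum
d((7, -6), (-10, 6)) = 20.8087

Closest pair: (-9, 7) and (-10, 6) with distance 1.4142

The closest pair is (-9, 7) and (-10, 6) with Euclidean distance 1.4142. For 5 points, brute-force pairwise comparison is shown above. For large n, the divide-and-conquer algorithm (sort by x, recurse on halves, check the dividing strip) achieves O(n log n).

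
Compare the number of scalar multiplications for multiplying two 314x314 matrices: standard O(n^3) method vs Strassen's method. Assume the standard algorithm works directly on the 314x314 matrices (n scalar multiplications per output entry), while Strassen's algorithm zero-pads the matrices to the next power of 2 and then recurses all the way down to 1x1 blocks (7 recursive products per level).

Matrix multiplication for 314x314 matrices:

Strassen's algorithm requires power-of-2 dimensions. Pad 314x314 to 512x512 (next power of 2).

Standard algorithm: 314^3 = 30959144 multiplications
Strassen's algorithm: 7^(log2(512)) = 7^9 = 40353607 multiplications
Difference: 30959144 - 40353607 = -9394463 (Strassen uses MORE here due to padding overhead — for small or just-over-power-of-2 n, padding can outweigh the per-level savings)

Standard: 30959144 multiplications (314^3). Strassen: 40353607 multiplications (7^9, after padding to 512x512). Strassen reduces 8 recursive multiplications to 7 at each level.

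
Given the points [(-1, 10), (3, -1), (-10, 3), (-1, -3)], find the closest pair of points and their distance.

Computing all pairwise distances among 4 points:

d((-1, 10), (3, -1)) = 11.7047
d((-1, 10), (-10, 3)) = 11.4018
d((-1, 10), (-1, -3)) = 13.0
d((3, -1), (-10, 3)) = 13.6015
d((3, -1), (-1, -3)) = 4.4721 <-- minimum
d((-10, 3), (-1, -3)) = 10.8167

Closest pair: (3, -1) and (-1, -3) with distance 4.4721

The closest pair is (3, -1) and (-1, -3) with Euclidean distance 4.4721. For 4 points, brute-force pairwise comparison is shown above. For large n, the divide-and-conquer algorithm (sort by x, recurse on halves, check the dividing strip) achieves O(n log n).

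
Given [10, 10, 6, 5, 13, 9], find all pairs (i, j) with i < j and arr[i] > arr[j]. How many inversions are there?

Finding inversions in [10, 10, 6, 5, 13, 9]:

(0, 2): arr[0]=10 > arr[2]=6
(0, 3): arr[0]=10 > arr[3]=5
(0, 5): arr[0]=10 > arr[5]=9
(1, 2): arr[1]=10 > arr[2]=6
(1, 3): arr[1]=10 > arr[3]=5
(1, 5): arr[1]=10 > arr[5]=9
(2, 3): arr[2]=6 > arr[3]=5
(4, 5): arr[4]=13 > arr[5]=9

Total inversions: 8

The array has 8 inversion(s): (0,2), (0,3), (0,5), (1,2), (1,3), (1,5), (2,3), (4,5). Each pair (i,j) satisfies i < j and arr[i] > arr[j].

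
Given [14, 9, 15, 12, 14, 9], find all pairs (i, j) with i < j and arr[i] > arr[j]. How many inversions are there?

Finding inversions in [14, 9, 15, 12, 14, 9]:

(0, 1): arr[0]=14 > arr[1]=9
(0, 3): arr[0]=14 > arr[3]=12
(0, 5): arr[0]=14 > arr[5]=9
(2, 3): arr[2]=15 > arr[3]=12
(2, 4): arr[2]=15 > arr[4]=14
(2, 5): arr[2]=15 > arr[5]=9
(3, 5): arr[3]=12 > arr[5]=9
(4, 5): arr[4]=14 > arr[5]=9

Total inversions: 8

The array has 8 inversion(s): (0,1), (0,3), (0,5), (2,3), (2,4), (2,5), (3,5), (4,5). Each pair (i,j) satisfies i < j and arr[i] > arr[j].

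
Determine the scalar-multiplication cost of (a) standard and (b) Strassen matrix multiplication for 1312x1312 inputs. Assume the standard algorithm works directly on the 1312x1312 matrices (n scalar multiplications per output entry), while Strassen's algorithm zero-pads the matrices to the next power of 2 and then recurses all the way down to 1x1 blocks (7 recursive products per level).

Matrix multiplication for 1312x1312 matrices:

Strassen's algorithm requires power-of-2 dimensions. Pad 1312x1312 to 2048x2048 (next power of 2).

Standard algorithm: 1312^3 = 2258403328 multiplications
Strassen's algorithm: 7^(log2(2048)) = 7^11 = 1977326743 multiplications
Savings: 2258403328 - 1977326743 = 281076585 multiplications

Standard: 2258403328 multiplications (1312^3). Strassen: 1977326743 multiplications (7^11, after padding to 2048x2048). Strassen reduces 8 recursive multiplications to 7 at each level.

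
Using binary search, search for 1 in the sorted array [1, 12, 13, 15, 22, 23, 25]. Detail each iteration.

Binary search for 1 in [1, 12, 13, 15, 22, 23, 25]:

lo=0, hi=6, mid=3, arr[mid]=15 -> 15 > 1, search left half
lo=0, hi=2, mid=1, arr[mid]=12 -> 12 > 1, search left half
lo=0, hi=0, mid=0, arr[mid]=1 -> Found target at index 0!

Binary search finds 1 at index 0 after 3 comparisons. The search repeatedly halves the search space by comparing with the middle element.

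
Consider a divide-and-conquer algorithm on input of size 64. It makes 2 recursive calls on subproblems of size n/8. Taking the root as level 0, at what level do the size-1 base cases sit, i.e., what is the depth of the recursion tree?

For divide and conquer with division factor 8:

Problem sizes at each level:
Level 0: 64
Level 1: 8
Level 2: 1

The root is level 0 and the size-1 base case is level 2 (the tree spans levels 0 through 2, i.e. 3 levels counting the root), so the depth is the number of divisions: log_8(64) = 2

The recursion tree depth is log_8(64) = 2. At each level, the problem size is divided by 8, so it takes 2 divisions to reduce to a base case of size 1. The algorithm makes 2 recursive calls at each level.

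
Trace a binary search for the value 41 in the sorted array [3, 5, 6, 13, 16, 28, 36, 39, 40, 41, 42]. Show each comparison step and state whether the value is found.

Binary search for 41 in [3, 5, 6, 13, 16, 28, 36, 39, 40, 41, 42]:

lo=0, hi=10, mid=5, arr[mid]=28 -> 28 < 41, search right half
lo=6, hi=10, mid=8, arr[mid]=40 -> 40 < 41, search right half
lo=9, hi=10, mid=9, arr[mid]=41 -> Found target at index 9!

Binary search finds 41 at index 9 after 3 comparisons. The search repeatedly halves the search space by comparing with the middle element.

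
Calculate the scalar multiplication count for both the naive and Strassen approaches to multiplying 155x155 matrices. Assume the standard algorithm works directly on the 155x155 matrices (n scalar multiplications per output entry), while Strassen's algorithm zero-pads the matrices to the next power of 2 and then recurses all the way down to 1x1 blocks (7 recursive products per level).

Matrix multiplication for 155x155 matrices:

Strassen's algorithm requires power-of-2 dimensions. Pad 155x155 to 256x256 (next power of 2).

Standard algorithm: 155^3 = 3723875 multiplications
Strassen's algorithm: 7^(log2(256)) = 7^8 = 5764801 multiplications
Difference: 3723875 - 5764801 = -2040926 (Strassen uses MORE here due to padding overhead — for small or just-over-power-of-2 n, padding can outweigh the per-level savings)

Standard: 3723875 multiplications (155^3). Strassen: 5764801 multiplications (7^8, after padding to 256x256). Strassen reduces 8 recursive multiplications to 7 at each level.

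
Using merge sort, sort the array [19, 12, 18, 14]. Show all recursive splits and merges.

Merge sort trace:

Split: [19, 12, 18, 14] -> [19, 12] and [18, 14]
  Split: [19, 12] -> [19] and [12]
  Merge: [19] + [12] -> [12, 19]
  Split: [18, 14] -> [18] and [14]
  Merge: [18] + [14] -> [14, 18]
Merge: [12, 19] + [14, 18] -> [12, 14, 18, 19]

Final sorted array: [12, 14, 18, 19]

The merge sort proceeds by recursively splitting the array and merging sorted halves.
After all merges, the sorted array is [12, 14, 18, 19].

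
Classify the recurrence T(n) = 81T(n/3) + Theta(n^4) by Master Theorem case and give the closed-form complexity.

Master Theorem for T(n) = 81T(n/3) + O(n^4):

a = 81, b = 3, c = 4
log_b(a) = log_3(81) = 4.0000

Case 2: c = 4 = log_3(81) = 4.0000
T(n) = O(n^4 log n) = O(n^4 log n)

For T(n) = 81T(n/3) + O(n^4): log_3(81) = 4.0000. This is Case 2 of the Master Theorem (c = log_b(a), equal work at all levels), giving O(n^4 log n).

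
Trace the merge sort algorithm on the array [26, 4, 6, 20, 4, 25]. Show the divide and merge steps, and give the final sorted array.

Merge sort trace:

Split: [26, 4, 6, 20, 4, 25] -> [26, 4, 6] and [20, 4, 25]
  Split: [26, 4, 6] -> [26] and [4, 6]
    Split: [4, 6] -> [4] and [6]
    Merge: [4] + [6] -> [4, 6]
  Merge: [26] + [4, 6] -> [4, 6, 26]
  Split: [20, 4, 25] -> [20] and [4, 25]
    Split: [4, 25] -> [4] and [25]
    Merge: [4] + [25] -> [4, 25]
  Merge: [20] + [4, 25] -> [4, 20, 25]
Merge: [4, 6, 26] + [4, 20, 25] -> [4, 4, 6, 20, 25, 26]

Final sorted array: [4, 4, 6, 20, 25, 26]

The merge sort proceeds by recursively splitting the array and merging sorted halves.
After all merges, the sorted array is [4, 4, 6, 20, 25, 26].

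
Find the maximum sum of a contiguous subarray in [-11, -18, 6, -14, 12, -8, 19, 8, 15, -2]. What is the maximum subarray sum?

Using Kadane's algorithm on [-11, -18, 6, -14, 12, -8, 19, 8, 15, -2]:

Scanning through the array:
Position 1 (value -18): max_ending_here = -18, max_so_far = -11
Position 2 (value 6): max_ending_here = 6, max_so_far = 6
Position 3 (value -14): max_ending_here = -8, max_so_far = 6
Position 4 (value 12): max_ending_here = 12, max_so_far = 12
Position 5 (value -8): max_ending_here = 4, max_so_far = 12
Position 6 (value 19): max_ending_here = 23, max_so_far = 23
Position 7 (value 8): max_ending_here = 31, max_so_far = 31
Position 8 (value 15): max_ending_here = 46, max_so_far = 46
Position 9 (value -2): max_ending_here = 44, max_so_far = 46

Maximum subarray: [12, -8, 19, 8, 15]
Maximum sum: 46

The maximum subarray is [12, -8, 19, 8, 15] with sum 46. This subarray runs from index 4 to index 8.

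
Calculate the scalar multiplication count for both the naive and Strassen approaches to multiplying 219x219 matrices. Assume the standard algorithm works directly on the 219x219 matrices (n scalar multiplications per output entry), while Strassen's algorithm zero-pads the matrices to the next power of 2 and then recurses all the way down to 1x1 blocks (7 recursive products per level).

Matrix multiplication for 219x219 matrices:

Strassen's algorithm requires power-of-2 dimensions. Pad 219x219 to 256x256 (next power of 2).

Standard algorithm: 219^3 = 10503459 multiplications
Strassen's algorithm: 7^(log2(256)) = 7^8 = 5764801 multiplications
Savings: 10503459 - 5764801 = 4738658 multiplications

Standard: 10503459 multiplications (219^3). Strassen: 5764801 multiplications (7^8, after padding to 256x256). Strassen reduces 8 recursive multiplications to 7 at each level.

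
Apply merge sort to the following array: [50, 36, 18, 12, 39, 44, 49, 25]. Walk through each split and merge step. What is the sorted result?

Merge sort trace:

Split: [50, 36, 18, 12, 39, 44, 49, 25] -> [50, 36, 18, 12] and [39, 44, 49, 25]
  Split: [50, 36, 18, 12] -> [50, 36] and [18, 12]
    Split: [50, 36] -> [50] and [36]
    Merge: [50] + [36] -> [36, 50]
    Split: [18, 12] -> [18] and [12]
    Merge: [18] + [12] -> [12, 18]
  Merge: [36, 50] + [12, 18] -> [12, 18, 36, 50]
  Split: [39, 44, 49, 25] -> [39, 44] and [49, 25]
    Split: [39, 44] -> [39] and [44]
    Merge: [39] + [44] -> [39, 44]
    Split: [49, 25] -> [49] and [25]
    Merge: [49] + [25] -> [25, 49]
  Merge: [39, 44] + [25, 49] -> [25, 39, 44, 49]
Merge: [12, 18, 36, 50] + [25, 39, 44, 49] -> [12, 18, 25, 36, 39, 44, 49, 50]

Final sorted array: [12, 18, 25, 36, 39, 44, 49, 50]

The merge sort proceeds by recursively splitting the array and merging sorted halves.
After all merges, the sorted array is [12, 18, 25, 36, 39, 44, 49, 50].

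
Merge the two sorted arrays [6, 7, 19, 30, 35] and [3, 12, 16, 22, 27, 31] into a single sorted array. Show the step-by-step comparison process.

Merging process:

Compare 6 vs 3: take 3 from right. Merged: [3]
Compare 6 vs 12: take 6 from left. Merged: [3, 6]
Compare 7 vs 12: take 7 from left. Merged: [3, 6, 7]
Compare 19 vs 12: take 12 from right. Merged: [3, 6, 7, 12]
Compare 19 vs 16: take 16 from right. Merged: [3, 6, 7, 12, 16]
Compare 19 vs 22: take 19 from left. Merged: [3, 6, 7, 12, 16, 19]
Compare 30 vs 22: take 22 from right. Merged: [3, 6, 7, 12, 16, 19, 22]
Compare 30 vs 27: take 27 from right. Merged: [3, 6, 7, 12, 16, 19, 22, 27]
Compare 30 vs 31: take 30 from left. Merged: [3, 6, 7, 12, 16, 19, 22, 27, 30]
Compare 35 vs 31: take 31 from right. Merged: [3, 6, 7, 12, 16, 19, 22, 27, 30, 31]
Append remaining from left: [35]. Merged: [3, 6, 7, 12, 16, 19, 22, 27, 30, 31, 35]

Final merged array: [3, 6, 7, 12, 16, 19, 22, 27, 30, 31, 35]
Total comparisons: 10

The merged array is [3, 6, 7, 12, 16, 19, 22, 27, 30, 31, 35], requiring 10 comparisons. The merge step runs in O(n) time where n is the total number of elements.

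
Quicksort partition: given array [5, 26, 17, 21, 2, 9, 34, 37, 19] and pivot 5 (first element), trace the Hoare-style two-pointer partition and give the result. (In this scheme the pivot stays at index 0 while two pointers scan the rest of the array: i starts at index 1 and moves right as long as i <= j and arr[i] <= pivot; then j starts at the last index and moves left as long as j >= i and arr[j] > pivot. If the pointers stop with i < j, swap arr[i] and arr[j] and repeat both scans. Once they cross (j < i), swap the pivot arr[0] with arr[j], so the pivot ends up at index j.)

Hoare-style two-pointer partition with pivot = 5:

Initial array: [5, 26, 17, 21, 2, 9, 34, 37, 19]

Pointers start at i = 1, j = 8.
i stops at index 1 (arr[1]=26 > 5), j stops at index 4 (arr[4]=2 <= 5): swap arr[1] and arr[4], array becomes [5, 2, 17, 21, 26, 9, 34, 37, 19]
i ends at 2, j ends at 1: the pointers have crossed (j < i), so scanning stops.

Swap pivot arr[0] with arr[1] to place pivot at position 1: [2, 5, 17, 21, 26, 9, 34, 37, 19]
Pivot position: 1

After partitioning with pivot 5, the array becomes [2, 5, 17, 21, 26, 9, 34, 37, 19]. The pivot is placed at index 1. All elements to the left of the pivot are <= 5, and all elements to the right are > 5.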